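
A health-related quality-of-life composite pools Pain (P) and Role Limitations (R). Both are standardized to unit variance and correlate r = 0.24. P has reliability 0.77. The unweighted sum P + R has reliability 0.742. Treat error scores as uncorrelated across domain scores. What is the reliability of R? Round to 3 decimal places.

0.590

Var(P+R) = 2 + 2·0.24 = 2.480.
True-score variance = ρ_P + ρ_R + 2·0.24, so 0.742 = (0.77 + ρ_R + 0.48) / 2.480.
ρ_R = 0.742·2.480 − 0.77 − 0.48 = 0.590.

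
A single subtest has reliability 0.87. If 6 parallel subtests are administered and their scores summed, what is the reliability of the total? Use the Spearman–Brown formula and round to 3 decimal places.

ρ_k = kρ / (1 + (k−1)ρ) = 6·0.87 / (1 + 5·0.87) = 5.220 / 5.350 = 0.976.

0.976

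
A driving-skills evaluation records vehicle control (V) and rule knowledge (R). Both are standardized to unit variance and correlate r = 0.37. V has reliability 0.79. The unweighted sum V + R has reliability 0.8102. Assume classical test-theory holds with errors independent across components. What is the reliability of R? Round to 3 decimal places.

0.690

Var(V+R) = 2 + 2·0.37 = 2.740.
True-score variance = ρ_V + ρ_R + 2·0.37, so 0.8102 = (0.79 + ρ_R + 0.74) / 2.740.
ρ_R = 0.8102·2.740 − 0.79 − 0.74 = 0.690.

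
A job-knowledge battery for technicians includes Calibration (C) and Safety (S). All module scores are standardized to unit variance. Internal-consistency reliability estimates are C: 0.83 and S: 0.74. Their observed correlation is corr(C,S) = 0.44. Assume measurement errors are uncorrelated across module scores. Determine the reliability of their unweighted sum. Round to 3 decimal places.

Var(C+S) = 2 + 2·[0.44] = 2 + 0.88 = 2.88.
Under uncorrelated errors the observed covariances equal the true-score covariances, so only the own-variance terms attenuate.
True-score variance = [0.83 + 0.74] + 0.88 = 1.57 + 0.88 = 2.45.
Reliability = 2.45 / 2.88 = 0.851.

0.851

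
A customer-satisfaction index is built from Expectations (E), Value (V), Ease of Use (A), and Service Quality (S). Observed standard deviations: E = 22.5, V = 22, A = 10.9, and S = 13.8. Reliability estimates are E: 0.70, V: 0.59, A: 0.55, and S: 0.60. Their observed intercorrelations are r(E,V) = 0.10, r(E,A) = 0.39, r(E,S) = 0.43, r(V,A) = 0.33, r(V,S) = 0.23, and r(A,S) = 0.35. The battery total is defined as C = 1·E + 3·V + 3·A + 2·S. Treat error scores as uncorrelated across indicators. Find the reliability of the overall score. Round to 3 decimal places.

Var(C) = 22.5² + 3²·22² + 3²·10.9² + 2²·13.8² + 2·[3·22.5·22·0.10 + 3·22.5·10.9·0.39 + 2·22.5·13.8·0.43 + 9·22·10.9·0.33 + 6·22·13.8·0.23 + 6·10.9·13.8·0.35] = 6693.3 + 4299.06 = 10992.4.
Because errors are independent across components, Cov(Tᵢ,Tⱼ) = Cov(Xᵢ,Xⱼ); the off-diagonal part of the true-score variance is the same as above.
True-score variance = [22.5²·0.70 + 3²·22²·0.59 + 3²·10.9²·0.55 + 2²·13.8²·0.60] + 4299.06 = 3969.58 + 4299.06 = 8268.64.
Reliability = 8268.64 / 10992.4 = 0.752.

0.752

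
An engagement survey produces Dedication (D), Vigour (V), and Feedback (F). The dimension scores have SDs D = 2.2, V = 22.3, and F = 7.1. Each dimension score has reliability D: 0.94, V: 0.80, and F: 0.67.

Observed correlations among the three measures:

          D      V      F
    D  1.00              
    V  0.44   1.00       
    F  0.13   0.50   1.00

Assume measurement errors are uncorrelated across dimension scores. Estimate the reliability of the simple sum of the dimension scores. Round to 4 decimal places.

Var(D+V+F) = 2.2² + 22.3² + 7.1² + 2·[2.2·22.3·0.44 + 2.2·7.1·0.13 + 22.3·7.1·0.50] = 552.54 + 205.564 = 758.104.
Under uncorrelated errors the observed covariances equal the true-score covariances, so only the own-variance terms attenuate.
True-score variance = [2.2²·0.94 + 22.3²·0.80 + 7.1²·0.67] + 205.564 = 436.156 + 205.564 = 641.72.
Reliability = 641.72 / 758.104 = 0.8465.

0.8465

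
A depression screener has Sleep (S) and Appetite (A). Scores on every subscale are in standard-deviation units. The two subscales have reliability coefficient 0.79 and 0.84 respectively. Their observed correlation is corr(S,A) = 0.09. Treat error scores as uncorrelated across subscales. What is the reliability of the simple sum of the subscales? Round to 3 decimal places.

Var(S+A) = 2 + 2·[0.09] = 2 + 0.18 = 2.18.
Under uncorrelated errors the observed covariances equal the true-score covariances, so only the own-variance terms attenuate.
True-score variance = [0.79 + 0.84] + 0.18 = 1.63 + 0.18 = 1.81.
Reliability = 1.81 / 2.18 = 0.830.

0.830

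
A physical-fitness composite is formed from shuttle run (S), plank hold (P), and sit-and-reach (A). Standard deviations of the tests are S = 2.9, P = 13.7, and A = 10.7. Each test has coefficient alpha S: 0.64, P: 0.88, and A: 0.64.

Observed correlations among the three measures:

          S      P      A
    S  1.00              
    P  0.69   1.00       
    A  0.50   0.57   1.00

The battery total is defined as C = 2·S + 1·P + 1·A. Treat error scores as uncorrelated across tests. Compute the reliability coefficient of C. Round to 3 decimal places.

0.888

Var(C) = 2²·2.9² + 13.7² + 10.7² + 2·[2·2.9·13.7·0.69 + 2·2.9·10.7·0.50 + 13.7·10.7·0.57] = 335.82 + 338.827 = 674.647.
With uncorrelated errors the cross-covariances are all true-score covariance, so they carry over unchanged; only the diagonal terms shrink to ρᵢσᵢ².
True-score variance = [2²·2.9²·0.64 + 13.7²·0.88 + 10.7²·0.64] + 338.827 = 259.97 + 338.827 = 598.798.
Reliability = 598.798 / 674.647 = 0.888.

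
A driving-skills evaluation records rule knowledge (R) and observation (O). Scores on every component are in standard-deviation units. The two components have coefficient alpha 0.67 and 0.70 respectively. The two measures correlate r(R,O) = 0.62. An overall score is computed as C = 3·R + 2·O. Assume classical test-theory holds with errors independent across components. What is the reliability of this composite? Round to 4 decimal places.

0.7960

Var(C) = 3² + 2² + 2·[6·0.62] = 13 + 7.44 = 20.44.
Under uncorrelated errors the observed covariances equal the true-score covariances, so only the own-variance terms attenuate.
True-score variance = [3²·0.67 + 2²·0.70] + 7.44 = 8.83 + 7.44 = 16.27.
Reliability = 16.27 / 20.44 = 0.7960.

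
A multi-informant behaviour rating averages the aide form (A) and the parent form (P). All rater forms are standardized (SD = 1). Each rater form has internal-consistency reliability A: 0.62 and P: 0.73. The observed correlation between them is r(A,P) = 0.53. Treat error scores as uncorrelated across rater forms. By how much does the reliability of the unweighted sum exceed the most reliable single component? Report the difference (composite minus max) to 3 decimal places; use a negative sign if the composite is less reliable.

0.058

Var(sum) = 2 + 1.06 = 3.06; true-score variance = 1.35 + 1.06 = 2.41; composite reliability = 0.7876.
Max component reliability = 0.7300.
Difference = 0.7876 − 0.7300 = 0.058.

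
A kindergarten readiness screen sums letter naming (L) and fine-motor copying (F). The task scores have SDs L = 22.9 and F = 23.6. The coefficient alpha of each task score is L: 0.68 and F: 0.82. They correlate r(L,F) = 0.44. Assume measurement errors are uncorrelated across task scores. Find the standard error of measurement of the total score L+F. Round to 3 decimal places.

Var(total) = 1081.37 + 475.587 = 1556.96.
True-score variance = 813.306 + 475.587 = 1288.89, so reliability = 0.8278.
Error variance = 1556.96 − 1288.89 = 268.064; SEM = √268.064 = 16.373.

16.373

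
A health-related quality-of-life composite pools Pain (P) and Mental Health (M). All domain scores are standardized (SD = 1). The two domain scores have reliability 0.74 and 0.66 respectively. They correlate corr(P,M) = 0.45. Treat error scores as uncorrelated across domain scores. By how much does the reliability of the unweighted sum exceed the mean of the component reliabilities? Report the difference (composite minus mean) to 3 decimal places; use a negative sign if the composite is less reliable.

Var(sum) = 2 + 0.9 = 2.9; true-score variance = 1.4 + 0.9 = 2.3; composite reliability = 0.7931.
Mean component reliability = 0.7000.
Difference = 0.7931 − 0.7000 = 0.093.

0.093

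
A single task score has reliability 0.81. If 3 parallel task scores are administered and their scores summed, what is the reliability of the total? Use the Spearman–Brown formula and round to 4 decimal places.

0.9275

ρ_k = kρ / (1 + (k−1)ρ) = 3·0.81 / (1 + 2·0.81) = 2.430 / 2.620 = 0.9275.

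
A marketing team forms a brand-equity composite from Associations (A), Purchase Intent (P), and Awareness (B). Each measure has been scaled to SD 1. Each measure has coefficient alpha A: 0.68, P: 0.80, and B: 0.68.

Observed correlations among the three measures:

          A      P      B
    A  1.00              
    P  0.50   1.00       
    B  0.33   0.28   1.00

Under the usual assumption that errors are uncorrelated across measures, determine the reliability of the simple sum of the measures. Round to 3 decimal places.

Var(A+P+B) = 3 + 2·[0.50 + 0.33 + 0.28] = 3 + 2.22 = 5.22.
With uncorrelated errors the cross-covariances are all true-score covariance, so they carry over unchanged; only the diagonal terms shrink to ρᵢσᵢ².
True-score variance = [0.68 + 0.80 + 0.68] + 2.22 = 2.16 + 2.22 = 4.38.
Reliability = 4.38 / 5.22 = 0.839.

0.839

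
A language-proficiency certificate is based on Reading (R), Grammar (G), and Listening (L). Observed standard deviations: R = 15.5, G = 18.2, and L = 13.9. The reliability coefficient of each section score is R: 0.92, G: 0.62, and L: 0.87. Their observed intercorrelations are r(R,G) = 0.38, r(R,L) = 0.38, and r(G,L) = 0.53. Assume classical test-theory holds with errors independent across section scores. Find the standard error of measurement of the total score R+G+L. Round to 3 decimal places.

Var(total) = 764.7 + 646.297 = 1411.
True-score variance = 594.491 + 646.297 = 1240.79, so reliability = 0.8794.
Error variance = 1411 − 1240.79 = 170.208; SEM = √170.208 = 13.046.

13.046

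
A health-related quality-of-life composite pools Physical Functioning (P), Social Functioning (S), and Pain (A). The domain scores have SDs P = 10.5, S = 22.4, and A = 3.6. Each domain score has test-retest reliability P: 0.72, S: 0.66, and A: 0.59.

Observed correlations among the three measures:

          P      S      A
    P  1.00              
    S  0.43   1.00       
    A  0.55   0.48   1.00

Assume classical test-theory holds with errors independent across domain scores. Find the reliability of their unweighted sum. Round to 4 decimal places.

Var(P+S+A) = 10.5² + 22.4² + 3.6² + 2·[10.5·22.4·0.43 + 10.5·3.6·0.55 + 22.4·3.6·0.48] = 624.97 + 321.266 = 946.236.
Because errors are independent across components, Cov(Tᵢ,Tⱼ) = Cov(Xᵢ,Xⱼ); the off-diagonal part of the true-score variance is the same as above.
True-score variance = [10.5²·0.72 + 22.4²·0.66 + 3.6²·0.59] + 321.266 = 418.188 + 321.266 = 739.454.
Reliability = 739.454 / 946.236 = 0.7815.

0.7815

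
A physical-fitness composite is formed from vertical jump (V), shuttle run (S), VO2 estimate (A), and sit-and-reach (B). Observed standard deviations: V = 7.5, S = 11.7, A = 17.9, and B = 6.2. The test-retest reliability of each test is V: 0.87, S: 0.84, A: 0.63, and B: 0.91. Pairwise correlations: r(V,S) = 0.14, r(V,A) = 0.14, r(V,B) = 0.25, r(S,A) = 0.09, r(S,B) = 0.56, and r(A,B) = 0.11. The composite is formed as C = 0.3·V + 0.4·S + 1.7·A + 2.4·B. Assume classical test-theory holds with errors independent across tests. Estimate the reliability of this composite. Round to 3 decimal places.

Var(C) = 0.3²·7.5² + 0.4²·11.7² + 1.7²·17.9² + 2.4²·6.2² + 2·[0.12·7.5·11.7·0.14 + 0.51·7.5·17.9·0.14 + 0.72·7.5·6.2·0.25 + 0.68·11.7·17.9·0.09 + 0.96·11.7·6.2·0.56 + 4.08·17.9·6.2·0.11] = 1174.36 + 242.104 = 1416.47.
Under uncorrelated errors the observed covariances equal the true-score covariances, so only the own-variance terms attenuate.
True-score variance = [0.3²·7.5²·0.87 + 0.4²·11.7²·0.84 + 1.7²·17.9²·0.63 + 2.4²·6.2²·0.91] + 242.104 = 807.66 + 242.104 = 1049.76.
Reliability = 1049.76 / 1416.47 = 0.741.

0.741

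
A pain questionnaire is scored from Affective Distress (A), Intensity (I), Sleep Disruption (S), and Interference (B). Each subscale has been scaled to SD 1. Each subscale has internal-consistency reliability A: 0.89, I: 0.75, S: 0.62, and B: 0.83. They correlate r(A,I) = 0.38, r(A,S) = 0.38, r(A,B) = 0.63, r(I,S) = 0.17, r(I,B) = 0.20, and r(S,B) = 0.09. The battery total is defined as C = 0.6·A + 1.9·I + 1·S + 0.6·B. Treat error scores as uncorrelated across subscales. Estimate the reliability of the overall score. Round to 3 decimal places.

Var(C) = 0.6² + 1.9² + 1 + 0.6² + 2·[1.14·0.38 + 0.6·0.38 + 0.36·0.63 + 1.9·0.17 + 1.14·0.20 + 0.6·0.09] = 5.33 + 2.986 = 8.316.
Under uncorrelated errors the observed covariances equal the true-score covariances, so only the own-variance terms attenuate.
True-score variance = [0.6²·0.89 + 1.9²·0.75 + 0.62 + 0.6²·0.83] + 2.986 = 3.9467 + 2.986 = 6.9327.
Reliability = 6.9327 / 8.316 = 0.834.

0.834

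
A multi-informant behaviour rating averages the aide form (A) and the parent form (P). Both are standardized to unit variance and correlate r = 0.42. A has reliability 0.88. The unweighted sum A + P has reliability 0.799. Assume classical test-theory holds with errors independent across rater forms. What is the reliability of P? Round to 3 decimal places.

Var(A+P) = 2 + 2·0.42 = 2.840.
True-score variance = ρ_A + ρ_P + 2·0.42, so 0.799 = (0.88 + ρ_P + 0.84) / 2.840.
ρ_P = 0.799·2.840 − 0.88 − 0.84 = 0.549.

0.549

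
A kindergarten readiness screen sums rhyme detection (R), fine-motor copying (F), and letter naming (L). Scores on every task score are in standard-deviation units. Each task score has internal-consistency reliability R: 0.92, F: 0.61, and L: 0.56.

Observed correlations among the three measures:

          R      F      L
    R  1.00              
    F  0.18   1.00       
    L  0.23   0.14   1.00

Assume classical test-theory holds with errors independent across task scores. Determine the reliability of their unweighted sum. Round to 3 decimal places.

0.778

Var(R+F+L) = 3 + 2·[0.18 + 0.23 + 0.14] = 3 + 1.1 = 4.1.
With uncorrelated errors the cross-covariances are all true-score covariance, so they carry over unchanged; only the diagonal terms shrink to ρᵢσᵢ².
True-score variance = [0.92 + 0.61 + 0.56] + 1.1 = 2.09 + 1.1 = 3.19.
Reliability = 3.19 / 4.1 = 0.778.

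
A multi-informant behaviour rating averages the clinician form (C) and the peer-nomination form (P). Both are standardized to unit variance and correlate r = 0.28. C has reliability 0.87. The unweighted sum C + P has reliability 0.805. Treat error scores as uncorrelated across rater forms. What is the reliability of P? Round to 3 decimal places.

Var(C+P) = 2 + 2·0.28 = 2.560.
True-score variance = ρ_C + ρ_P + 2·0.28, so 0.805 = (0.87 + ρ_P + 0.56) / 2.560.
ρ_P = 0.805·2.560 − 0.87 − 0.56 = 0.631.

0.631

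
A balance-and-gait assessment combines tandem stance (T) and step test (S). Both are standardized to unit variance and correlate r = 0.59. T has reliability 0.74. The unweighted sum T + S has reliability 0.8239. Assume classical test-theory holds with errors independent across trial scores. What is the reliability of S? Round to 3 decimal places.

0.700

Var(T+S) = 2 + 2·0.59 = 3.180.
True-score variance = ρ_T + ρ_S + 2·0.59, so 0.8239 = (0.74 + ρ_S + 1.18) / 3.180.
ρ_S = 0.8239·3.180 − 0.74 − 1.18 = 0.700.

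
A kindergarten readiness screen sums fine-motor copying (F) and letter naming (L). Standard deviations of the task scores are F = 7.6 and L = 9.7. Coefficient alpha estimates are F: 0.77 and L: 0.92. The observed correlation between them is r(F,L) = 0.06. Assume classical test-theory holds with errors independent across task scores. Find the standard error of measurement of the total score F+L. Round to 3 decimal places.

Var(total) = 151.85 + 8.8464 = 160.696.
True-score variance = 131.038 + 8.8464 = 139.884, so reliability = 0.8705.
Error variance = 160.696 − 139.884 = 20.812; SEM = √20.812 = 4.562.

4.562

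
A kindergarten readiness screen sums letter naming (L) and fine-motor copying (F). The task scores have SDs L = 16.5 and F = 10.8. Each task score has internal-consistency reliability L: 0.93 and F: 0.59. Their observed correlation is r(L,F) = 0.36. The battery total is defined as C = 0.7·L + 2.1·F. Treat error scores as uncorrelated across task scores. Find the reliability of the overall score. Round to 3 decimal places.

Var(C) = 0.7²·16.5² + 2.1²·10.8² + 2·[1.47·16.5·10.8·0.36] = 647.785 + 188.607 = 836.392.
Because errors are independent across components, Cov(Tᵢ,Tⱼ) = Cov(Xᵢ,Xⱼ); the off-diagonal part of the true-score variance is the same as above.
True-score variance = [0.7²·16.5²·0.93 + 2.1²·10.8²·0.59] + 188.607 = 427.55 + 188.607 = 616.157.
Reliability = 616.157 / 836.392 = 0.737.

0.737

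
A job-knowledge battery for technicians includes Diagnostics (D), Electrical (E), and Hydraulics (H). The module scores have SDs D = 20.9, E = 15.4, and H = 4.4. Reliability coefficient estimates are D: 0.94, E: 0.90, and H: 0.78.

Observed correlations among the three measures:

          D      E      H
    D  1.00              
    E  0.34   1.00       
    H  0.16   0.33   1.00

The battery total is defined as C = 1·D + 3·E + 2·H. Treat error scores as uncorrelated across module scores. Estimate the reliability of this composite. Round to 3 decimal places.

Var(C) = 20.9² + 3²·15.4² + 2²·4.4² + 2·[3·20.9·15.4·0.34 + 2·20.9·4.4·0.16 + 6·15.4·4.4·0.33] = 2648.69 + 983.778 = 3632.47.
With uncorrelated errors the cross-covariances are all true-score covariance, so they carry over unchanged; only the diagonal terms shrink to ρᵢσᵢ².
True-score variance = [20.9²·0.94 + 3²·15.4²·0.90 + 2²·4.4²·0.78] + 983.778 = 2392 + 983.778 = 3375.78.
Reliability = 3375.78 / 3632.47 = 0.929.

0.929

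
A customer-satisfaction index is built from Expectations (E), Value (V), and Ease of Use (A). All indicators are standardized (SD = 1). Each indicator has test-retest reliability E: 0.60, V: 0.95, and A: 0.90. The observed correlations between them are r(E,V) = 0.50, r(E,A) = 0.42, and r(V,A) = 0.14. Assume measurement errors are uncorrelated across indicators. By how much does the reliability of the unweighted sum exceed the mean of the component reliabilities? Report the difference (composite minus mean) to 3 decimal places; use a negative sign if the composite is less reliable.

Var(sum) = 3 + 2.12 = 5.12; true-score variance = 2.45 + 2.12 = 4.57; composite reliability = 0.8926.
Mean component reliability = 0.8167.
Difference = 0.8926 − 0.8167 = 0.076.

0.076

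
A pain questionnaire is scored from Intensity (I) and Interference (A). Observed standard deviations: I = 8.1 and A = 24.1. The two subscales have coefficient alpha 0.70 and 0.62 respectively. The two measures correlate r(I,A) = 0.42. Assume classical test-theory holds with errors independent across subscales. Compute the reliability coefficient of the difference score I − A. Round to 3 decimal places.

0.502

Var(I−A) = 8.1² + 24.1² − 2·8.1·24.1·0.42 = 646.42 − 163.976 = 482.444.
With uncorrelated errors the cross-covariances are all true-score covariance, so they carry over unchanged; only the diagonal terms shrink to ρᵢσᵢ².
True-score variance = [8.1²·0.70 + 24.1²·0.62] − 163.976 = 406.029 − 163.976 = 242.053.
Reliability = 242.053 / 482.444 = 0.502.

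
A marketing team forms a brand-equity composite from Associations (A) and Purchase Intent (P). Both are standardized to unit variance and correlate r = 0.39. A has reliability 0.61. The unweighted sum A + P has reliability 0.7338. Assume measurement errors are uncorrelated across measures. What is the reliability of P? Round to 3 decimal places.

0.650

Var(A+P) = 2 + 2·0.39 = 2.780.
True-score variance = ρ_A + ρ_P + 2·0.39, so 0.7338 = (0.61 + ρ_P + 0.78) / 2.780.
ρ_P = 0.7338·2.780 − 0.61 − 0.78 = 0.650.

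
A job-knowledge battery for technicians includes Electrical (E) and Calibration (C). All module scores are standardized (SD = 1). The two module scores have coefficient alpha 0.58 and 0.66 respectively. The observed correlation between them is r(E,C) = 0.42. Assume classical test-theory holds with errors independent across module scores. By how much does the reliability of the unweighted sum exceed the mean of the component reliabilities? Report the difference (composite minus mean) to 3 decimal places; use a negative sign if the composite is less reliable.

0.112

Var(sum) = 2 + 0.84 = 2.84; true-score variance = 1.24 + 0.84 = 2.08; composite reliability = 0.7324.
Mean component reliability = 0.6200.
Difference = 0.7324 − 0.6200 = 0.112.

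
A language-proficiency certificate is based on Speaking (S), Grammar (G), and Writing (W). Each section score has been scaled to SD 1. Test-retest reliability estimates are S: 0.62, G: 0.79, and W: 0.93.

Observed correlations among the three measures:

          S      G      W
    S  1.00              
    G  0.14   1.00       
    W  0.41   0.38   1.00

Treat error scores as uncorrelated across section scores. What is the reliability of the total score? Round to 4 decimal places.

0.8642

Var(S+G+W) = 3 + 2·[0.14 + 0.41 + 0.38] = 3 + 1.86 = 4.86.
With uncorrelated errors the cross-covariances are all true-score covariance, so they carry over unchanged; only the diagonal terms shrink to ρᵢσᵢ².
True-score variance = [0.62 + 0.79 + 0.93] + 1.86 = 2.34 + 1.86 = 4.2.
Reliability = 4.2 / 4.86 = 0.8642.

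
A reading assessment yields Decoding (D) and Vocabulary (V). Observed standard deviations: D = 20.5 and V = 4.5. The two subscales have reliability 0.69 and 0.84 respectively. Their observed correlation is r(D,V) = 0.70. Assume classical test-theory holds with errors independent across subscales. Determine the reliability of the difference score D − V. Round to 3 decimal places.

Var(D−V) = 20.5² + 4.5² − 2·20.5·4.5·0.70 = 440.5 − 129.15 = 311.35.
With uncorrelated errors the cross-covariances are all true-score covariance, so they carry over unchanged; only the diagonal terms shrink to ρᵢσᵢ².
True-score variance = [20.5²·0.69 + 4.5²·0.84] − 129.15 = 306.982 − 129.15 = 177.832.
Reliability = 177.832 / 311.35 = 0.571.

0.571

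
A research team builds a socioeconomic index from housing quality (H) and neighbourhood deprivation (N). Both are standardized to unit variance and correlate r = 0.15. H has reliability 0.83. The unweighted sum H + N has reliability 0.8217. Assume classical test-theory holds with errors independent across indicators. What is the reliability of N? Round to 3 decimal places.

Var(H+N) = 2 + 2·0.15 = 2.300.
True-score variance = ρ_H + ρ_N + 2·0.15, so 0.8217 = (0.83 + ρ_N + 0.30) / 2.300.
ρ_N = 0.8217·2.300 − 0.83 − 0.30 = 0.760.

0.760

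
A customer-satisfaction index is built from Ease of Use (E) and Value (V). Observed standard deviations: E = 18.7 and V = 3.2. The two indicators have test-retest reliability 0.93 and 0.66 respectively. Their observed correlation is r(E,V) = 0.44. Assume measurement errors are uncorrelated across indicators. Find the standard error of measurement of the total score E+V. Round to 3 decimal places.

Var(total) = 359.93 + 52.6592 = 412.589.
True-score variance = 331.97 + 52.6592 = 384.629, so reliability = 0.9322.
Error variance = 412.589 − 384.629 = 27.9599; SEM = √27.9599 = 5.288.

5.288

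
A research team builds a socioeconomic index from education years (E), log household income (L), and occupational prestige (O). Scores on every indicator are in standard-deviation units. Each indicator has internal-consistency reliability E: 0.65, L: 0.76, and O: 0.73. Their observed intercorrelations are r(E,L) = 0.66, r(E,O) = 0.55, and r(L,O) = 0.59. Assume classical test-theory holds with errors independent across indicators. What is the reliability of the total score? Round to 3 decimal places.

0.870

Var(E+L+O) = 3 + 2·[0.66 + 0.55 + 0.59] = 3 + 3.6 = 6.6.
Under uncorrelated errors the observed covariances equal the true-score covariances, so only the own-variance terms attenuate.
True-score variance = [0.65 + 0.76 + 0.73] + 3.6 = 2.14 + 3.6 = 5.74.
Reliability = 5.74 / 6.6 = 0.870.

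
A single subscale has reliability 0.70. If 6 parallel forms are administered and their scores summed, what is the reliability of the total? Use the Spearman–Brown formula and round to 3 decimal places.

0.933

ρ_k = kρ / (1 + (k−1)ρ) = 6·0.70 / (1 + 5·0.70) = 4.200 / 4.500 = 0.933.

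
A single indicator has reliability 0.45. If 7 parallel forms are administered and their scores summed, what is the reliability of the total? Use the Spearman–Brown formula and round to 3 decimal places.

0.851

ρ_k = kρ / (1 + (k−1)ρ) = 7·0.45 / (1 + 6·0.45) = 3.150 / 3.700 = 0.851.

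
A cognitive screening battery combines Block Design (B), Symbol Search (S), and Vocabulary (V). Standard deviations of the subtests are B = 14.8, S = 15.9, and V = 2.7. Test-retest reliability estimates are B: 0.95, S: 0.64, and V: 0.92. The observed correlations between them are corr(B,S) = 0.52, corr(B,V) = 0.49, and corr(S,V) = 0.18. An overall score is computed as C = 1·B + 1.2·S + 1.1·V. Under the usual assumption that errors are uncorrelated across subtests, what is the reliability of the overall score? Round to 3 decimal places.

0.850

Var(C) = 14.8² + 1.2²·15.9² + 1.1²·2.7² + 2·[1.2·14.8·15.9·0.52 + 1.1·14.8·2.7·0.49 + 1.32·15.9·2.7·0.18] = 591.907 + 357.157 = 949.064.
With uncorrelated errors the cross-covariances are all true-score covariance, so they carry over unchanged; only the diagonal terms shrink to ρᵢσᵢ².
True-score variance = [14.8²·0.95 + 1.2²·15.9²·0.64 + 1.1²·2.7²·0.92] + 357.157 = 449.193 + 357.157 = 806.35.
Reliability = 806.35 / 949.064 = 0.850.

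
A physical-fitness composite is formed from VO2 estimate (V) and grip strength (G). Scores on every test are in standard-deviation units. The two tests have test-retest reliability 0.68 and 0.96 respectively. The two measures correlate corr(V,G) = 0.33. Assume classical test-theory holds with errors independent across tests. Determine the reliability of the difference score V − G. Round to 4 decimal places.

0.7313

Var(V−G) = 1 + 1 − 2·0.33 = 2 − 0.66 = 1.34.
Because errors are independent across components, Cov(Tᵢ,Tⱼ) = Cov(Xᵢ,Xⱼ); the off-diagonal part of the true-score variance is the same as above.
True-score variance = [0.68 + 0.96] − 0.66 = 1.64 − 0.66 = 0.98.
Reliability = 0.98 / 1.34 = 0.7313.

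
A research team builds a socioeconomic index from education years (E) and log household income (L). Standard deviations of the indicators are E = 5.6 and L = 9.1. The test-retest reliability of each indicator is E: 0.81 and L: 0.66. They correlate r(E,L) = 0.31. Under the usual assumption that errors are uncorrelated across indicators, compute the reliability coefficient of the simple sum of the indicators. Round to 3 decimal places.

Var(E+L) = 5.6² + 9.1² + 2·[5.6·9.1·0.31] = 114.17 + 31.5952 = 145.765.
With uncorrelated errors the cross-covariances are all true-score covariance, so they carry over unchanged; only the diagonal terms shrink to ρᵢσᵢ².
True-score variance = [5.6²·0.81 + 9.1²·0.66] + 31.5952 = 80.0562 + 31.5952 = 111.651.
Reliability = 111.651 / 145.765 = 0.766.

0.766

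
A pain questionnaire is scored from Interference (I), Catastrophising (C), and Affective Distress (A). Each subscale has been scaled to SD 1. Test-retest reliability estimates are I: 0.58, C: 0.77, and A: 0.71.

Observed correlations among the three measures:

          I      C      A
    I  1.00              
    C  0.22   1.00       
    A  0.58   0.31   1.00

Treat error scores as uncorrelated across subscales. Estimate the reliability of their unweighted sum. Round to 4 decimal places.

Var(I+C+A) = 3 + 2·[0.22 + 0.58 + 0.31] = 3 + 2.22 = 5.22.
Because errors are independent across components, Cov(Tᵢ,Tⱼ) = Cov(Xᵢ,Xⱼ); the off-diagonal part of the true-score variance is the same as above.
True-score variance = [0.58 + 0.77 + 0.71] + 2.22 = 2.06 + 2.22 = 4.28.
Reliability = 4.28 / 5.22 = 0.8199.

0.8199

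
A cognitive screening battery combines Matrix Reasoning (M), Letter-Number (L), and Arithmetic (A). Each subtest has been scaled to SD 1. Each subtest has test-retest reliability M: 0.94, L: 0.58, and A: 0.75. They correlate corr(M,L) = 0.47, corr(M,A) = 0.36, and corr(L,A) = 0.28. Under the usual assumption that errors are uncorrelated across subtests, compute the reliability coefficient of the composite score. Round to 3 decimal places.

0.860

Var(M+L+A) = 3 + 2·[0.47 + 0.36 + 0.28] = 3 + 2.22 = 5.22.
Under uncorrelated errors the observed covariances equal the true-score covariances, so only the own-variance terms attenuate.
True-score variance = [0.94 + 0.58 + 0.75] + 2.22 = 2.27 + 2.22 = 4.49.
Reliability = 4.49 / 5.22 = 0.860.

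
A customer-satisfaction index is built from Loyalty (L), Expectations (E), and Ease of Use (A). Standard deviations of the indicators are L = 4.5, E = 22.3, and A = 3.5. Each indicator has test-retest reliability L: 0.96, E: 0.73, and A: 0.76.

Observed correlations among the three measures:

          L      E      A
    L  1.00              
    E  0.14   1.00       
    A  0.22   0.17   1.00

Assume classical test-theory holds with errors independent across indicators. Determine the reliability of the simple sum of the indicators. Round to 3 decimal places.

0.767

Var(L+E+A) = 4.5² + 22.3² + 3.5² + 2·[4.5·22.3·0.14 + 4.5·3.5·0.22 + 22.3·3.5·0.17] = 529.79 + 61.565 = 591.355.
Because errors are independent across components, Cov(Tᵢ,Tⱼ) = Cov(Xᵢ,Xⱼ); the off-diagonal part of the true-score variance is the same as above.
True-score variance = [4.5²·0.96 + 22.3²·0.73 + 3.5²·0.76] + 61.565 = 391.772 + 61.565 = 453.337.
Reliability = 453.337 / 591.355 = 0.767.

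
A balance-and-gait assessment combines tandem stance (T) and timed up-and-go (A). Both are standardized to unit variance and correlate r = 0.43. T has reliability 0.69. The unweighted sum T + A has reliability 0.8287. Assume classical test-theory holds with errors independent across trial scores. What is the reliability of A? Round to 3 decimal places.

Var(T+A) = 2 + 2·0.43 = 2.860.
True-score variance = ρ_T + ρ_A + 2·0.43, so 0.8287 = (0.69 + ρ_A + 0.86) / 2.860.
ρ_A = 0.8287·2.860 − 0.69 − 0.86 = 0.820.

0.820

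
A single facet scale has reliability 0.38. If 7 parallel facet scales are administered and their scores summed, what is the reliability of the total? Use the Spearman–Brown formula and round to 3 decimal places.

ρ_k = kρ / (1 + (k−1)ρ) = 7·0.38 / (1 + 6·0.38) = 2.660 / 3.280 = 0.811.

0.811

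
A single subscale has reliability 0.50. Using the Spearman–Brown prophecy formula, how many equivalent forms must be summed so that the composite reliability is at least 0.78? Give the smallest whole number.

4

k ≥ ρ*(1−ρ₁)/(ρ₁(1−ρ*)) = 0.78·0.50 / (0.50·0.22) = 3.545.
Smallest integer k = 4.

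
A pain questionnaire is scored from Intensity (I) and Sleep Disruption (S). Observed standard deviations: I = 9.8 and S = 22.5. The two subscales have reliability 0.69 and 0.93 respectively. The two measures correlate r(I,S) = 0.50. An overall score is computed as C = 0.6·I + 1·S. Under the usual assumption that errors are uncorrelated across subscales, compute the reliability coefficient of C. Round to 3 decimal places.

0.931

Var(C) = 0.6²·9.8² + 22.5² + 2·[0.6·9.8·22.5·0.50] = 540.824 + 132.3 = 673.124.
Because errors are independent across components, Cov(Tᵢ,Tⱼ) = Cov(Xᵢ,Xⱼ); the off-diagonal part of the true-score variance is the same as above.
True-score variance = [0.6²·9.8²·0.69 + 22.5²·0.93] + 132.3 = 494.669 + 132.3 = 626.969.
Reliability = 626.969 / 673.124 = 0.931.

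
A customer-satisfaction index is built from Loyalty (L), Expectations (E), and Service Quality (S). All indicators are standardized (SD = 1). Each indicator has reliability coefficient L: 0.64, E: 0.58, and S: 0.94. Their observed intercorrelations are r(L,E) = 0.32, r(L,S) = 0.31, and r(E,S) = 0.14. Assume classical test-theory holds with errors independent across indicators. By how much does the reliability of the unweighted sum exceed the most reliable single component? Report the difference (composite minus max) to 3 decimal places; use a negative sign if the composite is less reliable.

Var(sum) = 3 + 1.54 = 4.54; true-score variance = 2.16 + 1.54 = 3.7; composite reliability = 0.8150.
Max component reliability = 0.9400.
Difference = 0.8150 − 0.9400 = -0.125.

-0.125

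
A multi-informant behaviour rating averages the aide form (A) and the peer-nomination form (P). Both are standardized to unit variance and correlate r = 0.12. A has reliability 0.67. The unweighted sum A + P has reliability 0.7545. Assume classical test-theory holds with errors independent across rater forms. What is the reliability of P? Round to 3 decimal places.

Var(A+P) = 2 + 2·0.12 = 2.240.
True-score variance = ρ_A + ρ_P + 2·0.12, so 0.7545 = (0.67 + ρ_P + 0.24) / 2.240.
ρ_P = 0.7545·2.240 − 0.67 − 0.24 = 0.780.

0.780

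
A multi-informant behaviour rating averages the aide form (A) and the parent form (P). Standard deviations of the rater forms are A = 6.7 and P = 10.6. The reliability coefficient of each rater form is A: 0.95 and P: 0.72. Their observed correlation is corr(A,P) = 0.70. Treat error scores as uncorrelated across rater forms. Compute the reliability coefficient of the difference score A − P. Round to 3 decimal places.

0.417

Var(A−P) = 6.7² + 10.6² − 2·6.7·10.6·0.70 = 157.25 − 99.428 = 57.822.
With uncorrelated errors the cross-covariances are all true-score covariance, so they carry over unchanged; only the diagonal terms shrink to ρᵢσᵢ².
True-score variance = [6.7²·0.95 + 10.6²·0.72] − 99.428 = 123.545 − 99.428 = 24.1167.
Reliability = 24.1167 / 57.822 = 0.417.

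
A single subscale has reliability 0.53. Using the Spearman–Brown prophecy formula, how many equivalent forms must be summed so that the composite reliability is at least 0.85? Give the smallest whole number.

k ≥ ρ*(1−ρ₁)/(ρ₁(1−ρ*)) = 0.85·0.47 / (0.53·0.15) = 5.025.
Smallest integer k = 6.

6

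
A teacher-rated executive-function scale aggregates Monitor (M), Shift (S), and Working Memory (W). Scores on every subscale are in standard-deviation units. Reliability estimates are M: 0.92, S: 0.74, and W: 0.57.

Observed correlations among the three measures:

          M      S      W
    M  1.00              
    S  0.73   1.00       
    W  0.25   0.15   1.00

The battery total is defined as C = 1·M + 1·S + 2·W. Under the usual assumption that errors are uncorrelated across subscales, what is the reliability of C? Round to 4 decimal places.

Var(C) = 1 + 1 + 2² + 2·[0.73 + 2·0.25 + 2·0.15] = 6 + 3.06 = 9.06.
Because errors are independent across components, Cov(Tᵢ,Tⱼ) = Cov(Xᵢ,Xⱼ); the off-diagonal part of the true-score variance is the same as above.
True-score variance = [0.92 + 0.74 + 2²·0.57] + 3.06 = 3.94 + 3.06 = 7.
Reliability = 7 / 9.06 = 0.7726.

0.7726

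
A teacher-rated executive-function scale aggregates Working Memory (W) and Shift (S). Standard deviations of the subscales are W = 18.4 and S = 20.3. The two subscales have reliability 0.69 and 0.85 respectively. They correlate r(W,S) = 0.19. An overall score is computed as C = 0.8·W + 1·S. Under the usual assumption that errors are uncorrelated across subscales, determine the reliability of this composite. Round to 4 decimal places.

Var(C) = 0.8²·18.4² + 20.3² + 2·[0.8·18.4·20.3·0.19] = 628.768 + 113.55 = 742.318.
With uncorrelated errors the cross-covariances are all true-score covariance, so they carry over unchanged; only the diagonal terms shrink to ρᵢσᵢ².
True-score variance = [0.8²·18.4²·0.69 + 20.3²·0.85] + 113.55 = 499.785 + 113.55 = 613.335.
Reliability = 613.335 / 742.318 = 0.8262.

0.8262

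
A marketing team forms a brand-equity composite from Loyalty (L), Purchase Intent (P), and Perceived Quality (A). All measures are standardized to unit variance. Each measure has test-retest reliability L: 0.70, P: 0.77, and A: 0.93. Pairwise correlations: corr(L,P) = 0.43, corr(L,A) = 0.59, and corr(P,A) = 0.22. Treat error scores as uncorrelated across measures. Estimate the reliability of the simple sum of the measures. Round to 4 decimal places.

Var(L+P+A) = 3 + 2·[0.43 + 0.59 + 0.22] = 3 + 2.48 = 5.48.
With uncorrelated errors the cross-covariances are all true-score covariance, so they carry over unchanged; only the diagonal terms shrink to ρᵢσᵢ².
True-score variance = [0.70 + 0.77 + 0.93] + 2.48 = 2.4 + 2.48 = 4.88.
Reliability = 4.88 / 5.48 = 0.8905.

0.8905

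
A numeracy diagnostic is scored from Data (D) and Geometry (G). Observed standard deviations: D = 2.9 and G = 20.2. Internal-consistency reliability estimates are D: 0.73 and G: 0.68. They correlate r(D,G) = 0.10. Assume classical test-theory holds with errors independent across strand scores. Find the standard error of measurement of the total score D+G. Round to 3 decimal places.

11.526

Var(total) = 416.45 + 11.716 = 428.166.
True-score variance = 283.606 + 11.716 = 295.322, so reliability = 0.6897.
Error variance = 428.166 − 295.322 = 132.844; SEM = √132.844 = 11.526.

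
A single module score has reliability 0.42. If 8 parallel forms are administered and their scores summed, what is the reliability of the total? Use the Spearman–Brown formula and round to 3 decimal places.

ρ_k = kρ / (1 + (k−1)ρ) = 8·0.42 / (1 + 7·0.42) = 3.360 / 3.940 = 0.853.

0.853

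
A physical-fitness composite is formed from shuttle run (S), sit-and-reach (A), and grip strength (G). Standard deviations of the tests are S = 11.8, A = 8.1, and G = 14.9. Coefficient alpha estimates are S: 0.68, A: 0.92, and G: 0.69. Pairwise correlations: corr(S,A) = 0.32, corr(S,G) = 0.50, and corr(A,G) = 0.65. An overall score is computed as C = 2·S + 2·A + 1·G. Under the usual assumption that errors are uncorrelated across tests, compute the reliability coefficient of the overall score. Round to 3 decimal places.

0.863

Var(C) = 2²·11.8² + 2²·8.1² + 14.9² + 2·[4·11.8·8.1·0.32 + 2·11.8·14.9·0.50 + 2·8.1·14.9·0.65] = 1041.41 + 910.119 = 1951.53.
Under uncorrelated errors the observed covariances equal the true-score covariances, so only the own-variance terms attenuate.
True-score variance = [2²·11.8²·0.68 + 2²·8.1²·0.92 + 14.9²·0.69] + 910.119 = 773.365 + 910.119 = 1683.48.
Reliability = 1683.48 / 1951.53 = 0.863.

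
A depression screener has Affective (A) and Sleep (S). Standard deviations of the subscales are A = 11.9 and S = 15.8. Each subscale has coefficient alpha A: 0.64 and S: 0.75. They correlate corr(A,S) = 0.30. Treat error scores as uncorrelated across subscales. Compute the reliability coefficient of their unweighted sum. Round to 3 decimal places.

0.775

Var(A+S) = 11.9² + 15.8² + 2·[11.9·15.8·0.30] = 391.25 + 112.812 = 504.062.
Under uncorrelated errors the observed covariances equal the true-score covariances, so only the own-variance terms attenuate.
True-score variance = [11.9²·0.64 + 15.8²·0.75] + 112.812 = 277.86 + 112.812 = 390.672.
Reliability = 390.672 / 504.062 = 0.775.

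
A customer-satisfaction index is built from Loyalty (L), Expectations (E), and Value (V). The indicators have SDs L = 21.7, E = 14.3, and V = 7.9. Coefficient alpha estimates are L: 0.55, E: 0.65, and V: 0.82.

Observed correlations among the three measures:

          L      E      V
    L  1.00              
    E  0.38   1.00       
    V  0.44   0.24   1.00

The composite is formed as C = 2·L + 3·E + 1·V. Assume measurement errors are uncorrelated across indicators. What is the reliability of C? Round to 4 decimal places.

Var(C) = 2²·21.7² + 3²·14.3² + 7.9² + 2·[6·21.7·14.3·0.38 + 2·21.7·7.9·0.44 + 3·14.3·7.9·0.24] = 3786.38 + 1879.41 = 5665.79.
Under uncorrelated errors the observed covariances equal the true-score covariances, so only the own-variance terms attenuate.
True-score variance = [2²·21.7²·0.55 + 3²·14.3²·0.65 + 7.9²·0.82] + 1879.41 = 2283.4 + 1879.41 = 4162.81.
Reliability = 4162.81 / 5665.79 = 0.7347.

0.7347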